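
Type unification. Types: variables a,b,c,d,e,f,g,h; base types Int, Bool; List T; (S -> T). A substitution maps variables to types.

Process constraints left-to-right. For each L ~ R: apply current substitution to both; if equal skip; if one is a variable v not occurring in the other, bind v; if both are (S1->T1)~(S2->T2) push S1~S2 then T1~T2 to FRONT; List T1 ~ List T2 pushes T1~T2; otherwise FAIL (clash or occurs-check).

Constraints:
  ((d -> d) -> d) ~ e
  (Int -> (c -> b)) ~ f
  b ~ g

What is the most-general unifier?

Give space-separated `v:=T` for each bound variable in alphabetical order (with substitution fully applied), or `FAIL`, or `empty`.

step 1: unify ((d -> d) -> d) ~ e  [subst: {-} | 2 pending]
  bind e := ((d -> d) -> d)
step 2: unify (Int -> (c -> b)) ~ f  [subst: {e:=((d -> d) -> d)} | 1 pending]
  bind f := (Int -> (c -> b))
step 3: unify b ~ g  [subst: {e:=((d -> d) -> d), f:=(Int -> (c -> b))} | 0 pending]
  bind b := g

Answer: b:=g e:=((d -> d) -> d) f:=(Int -> (c -> g))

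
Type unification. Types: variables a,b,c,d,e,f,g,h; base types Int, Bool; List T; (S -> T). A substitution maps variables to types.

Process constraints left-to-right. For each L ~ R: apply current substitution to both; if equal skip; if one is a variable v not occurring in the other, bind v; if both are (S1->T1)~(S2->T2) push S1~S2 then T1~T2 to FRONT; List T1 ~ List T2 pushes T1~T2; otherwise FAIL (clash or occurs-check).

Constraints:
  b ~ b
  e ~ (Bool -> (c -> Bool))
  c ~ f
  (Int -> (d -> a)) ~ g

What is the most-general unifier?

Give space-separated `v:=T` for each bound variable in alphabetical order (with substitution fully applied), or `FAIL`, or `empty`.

step 1: unify b ~ b  [subst: {-} | 3 pending]
  -> identical, skip
step 2: unify e ~ (Bool -> (c -> Bool))  [subst: {-} | 2 pending]
  bind e := (Bool -> (c -> Bool))
step 3: unify c ~ f  [subst: {e:=(Bool -> (c -> Bool))} | 1 pending]
  bind c := f
step 4: unify (Int -> (d -> a)) ~ g  [subst: {e:=(Bool -> (c -> Bool)), c:=f} | 0 pending]
  bind g := (Int -> (d -> a))

Answer: c:=f e:=(Bool -> (f -> Bool)) g:=(Int -> (d -> a))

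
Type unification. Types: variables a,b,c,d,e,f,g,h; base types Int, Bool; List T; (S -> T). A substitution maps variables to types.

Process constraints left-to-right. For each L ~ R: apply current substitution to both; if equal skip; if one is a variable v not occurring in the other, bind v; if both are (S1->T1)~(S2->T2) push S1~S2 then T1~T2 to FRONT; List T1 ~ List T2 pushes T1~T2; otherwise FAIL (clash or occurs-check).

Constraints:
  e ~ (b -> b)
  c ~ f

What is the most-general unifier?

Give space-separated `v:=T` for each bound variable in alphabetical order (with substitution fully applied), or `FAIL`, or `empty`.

step 1: unify e ~ (b -> b)  [subst: {-} | 1 pending]
  bind e := (b -> b)
step 2: unify c ~ f  [subst: {e:=(b -> b)} | 0 pending]
  bind c := f

Answer: c:=f e:=(b -> b)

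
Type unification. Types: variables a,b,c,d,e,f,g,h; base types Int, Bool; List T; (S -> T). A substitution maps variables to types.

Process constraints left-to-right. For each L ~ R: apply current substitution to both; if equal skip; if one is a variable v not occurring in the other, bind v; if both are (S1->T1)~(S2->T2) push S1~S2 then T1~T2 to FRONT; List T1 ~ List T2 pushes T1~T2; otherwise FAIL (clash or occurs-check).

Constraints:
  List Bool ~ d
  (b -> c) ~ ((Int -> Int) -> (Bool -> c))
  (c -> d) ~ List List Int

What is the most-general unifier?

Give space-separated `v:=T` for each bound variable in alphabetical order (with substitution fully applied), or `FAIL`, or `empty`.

step 1: unify List Bool ~ d  [subst: {-} | 2 pending]
  bind d := List Bool
step 2: unify (b -> c) ~ ((Int -> Int) -> (Bool -> c))  [subst: {d:=List Bool} | 1 pending]
  -> decompose arrow: push b~(Int -> Int), c~(Bool -> c)
step 3: unify b ~ (Int -> Int)  [subst: {d:=List Bool} | 2 pending]
  bind b := (Int -> Int)
step 4: unify c ~ (Bool -> c)  [subst: {d:=List Bool, b:=(Int -> Int)} | 1 pending]
  occurs-check fail: c in (Bool -> c)

Answer: FAIL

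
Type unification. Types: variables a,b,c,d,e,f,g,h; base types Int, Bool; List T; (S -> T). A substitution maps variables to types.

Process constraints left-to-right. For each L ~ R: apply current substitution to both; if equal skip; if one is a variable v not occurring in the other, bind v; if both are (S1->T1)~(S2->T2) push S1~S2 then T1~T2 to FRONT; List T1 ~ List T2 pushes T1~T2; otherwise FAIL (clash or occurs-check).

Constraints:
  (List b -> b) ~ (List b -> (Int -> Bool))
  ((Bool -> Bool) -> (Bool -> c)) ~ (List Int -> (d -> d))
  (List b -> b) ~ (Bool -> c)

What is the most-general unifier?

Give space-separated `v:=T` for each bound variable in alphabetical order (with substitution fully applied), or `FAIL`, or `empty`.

Answer: FAIL

Derivation:
step 1: unify (List b -> b) ~ (List b -> (Int -> Bool))  [subst: {-} | 2 pending]
  -> decompose arrow: push List b~List b, b~(Int -> Bool)
step 2: unify List b ~ List b  [subst: {-} | 3 pending]
  -> identical, skip
step 3: unify b ~ (Int -> Bool)  [subst: {-} | 2 pending]
  bind b := (Int -> Bool)
step 4: unify ((Bool -> Bool) -> (Bool -> c)) ~ (List Int -> (d -> d))  [subst: {b:=(Int -> Bool)} | 1 pending]
  -> decompose arrow: push (Bool -> Bool)~List Int, (Bool -> c)~(d -> d)
step 5: unify (Bool -> Bool) ~ List Int  [subst: {b:=(Int -> Bool)} | 2 pending]
  clash: (Bool -> Bool) vs List Int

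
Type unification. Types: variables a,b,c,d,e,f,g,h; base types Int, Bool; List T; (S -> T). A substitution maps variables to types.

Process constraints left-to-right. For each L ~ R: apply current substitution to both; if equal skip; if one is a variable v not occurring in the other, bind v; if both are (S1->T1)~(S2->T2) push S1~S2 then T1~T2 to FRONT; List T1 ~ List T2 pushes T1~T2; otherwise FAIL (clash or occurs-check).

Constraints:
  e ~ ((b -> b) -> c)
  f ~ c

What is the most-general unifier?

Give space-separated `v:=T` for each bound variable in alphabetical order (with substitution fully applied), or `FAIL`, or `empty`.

Answer: e:=((b -> b) -> c) f:=c

Derivation:
step 1: unify e ~ ((b -> b) -> c)  [subst: {-} | 1 pending]
  bind e := ((b -> b) -> c)
step 2: unify f ~ c  [subst: {e:=((b -> b) -> c)} | 0 pending]
  bind f := c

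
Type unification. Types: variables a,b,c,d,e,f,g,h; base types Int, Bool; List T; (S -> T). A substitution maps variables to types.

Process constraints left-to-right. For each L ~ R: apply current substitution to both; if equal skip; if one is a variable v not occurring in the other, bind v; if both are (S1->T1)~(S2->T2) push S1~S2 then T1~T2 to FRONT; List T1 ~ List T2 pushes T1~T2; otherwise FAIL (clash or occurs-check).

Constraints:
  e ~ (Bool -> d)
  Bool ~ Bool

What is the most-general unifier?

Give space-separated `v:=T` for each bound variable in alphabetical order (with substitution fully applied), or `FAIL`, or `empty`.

Answer: e:=(Bool -> d)

Derivation:
step 1: unify e ~ (Bool -> d)  [subst: {-} | 1 pending]
  bind e := (Bool -> d)
step 2: unify Bool ~ Bool  [subst: {e:=(Bool -> d)} | 0 pending]
  -> identical, skip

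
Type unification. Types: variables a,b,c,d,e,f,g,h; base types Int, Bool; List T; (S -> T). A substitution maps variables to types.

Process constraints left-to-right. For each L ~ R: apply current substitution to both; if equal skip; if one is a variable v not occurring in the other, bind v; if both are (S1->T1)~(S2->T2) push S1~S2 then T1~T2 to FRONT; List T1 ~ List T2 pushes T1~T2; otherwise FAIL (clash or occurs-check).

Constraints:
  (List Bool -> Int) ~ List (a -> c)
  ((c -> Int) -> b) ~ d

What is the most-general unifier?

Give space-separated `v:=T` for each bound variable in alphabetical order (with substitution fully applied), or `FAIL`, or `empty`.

step 1: unify (List Bool -> Int) ~ List (a -> c)  [subst: {-} | 1 pending]
  clash: (List Bool -> Int) vs List (a -> c)

Answer: FAIL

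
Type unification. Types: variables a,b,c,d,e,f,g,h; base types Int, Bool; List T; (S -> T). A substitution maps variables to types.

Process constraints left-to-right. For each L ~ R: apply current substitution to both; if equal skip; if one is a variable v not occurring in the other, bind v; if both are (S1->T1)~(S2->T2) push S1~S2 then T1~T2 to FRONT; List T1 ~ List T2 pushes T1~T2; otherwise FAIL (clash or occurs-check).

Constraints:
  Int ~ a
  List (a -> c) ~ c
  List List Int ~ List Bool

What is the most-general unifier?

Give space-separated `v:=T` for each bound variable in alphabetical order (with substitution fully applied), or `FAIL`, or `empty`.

Answer: FAIL

Derivation:
step 1: unify Int ~ a  [subst: {-} | 2 pending]
  bind a := Int
step 2: unify List (Int -> c) ~ c  [subst: {a:=Int} | 1 pending]
  occurs-check fail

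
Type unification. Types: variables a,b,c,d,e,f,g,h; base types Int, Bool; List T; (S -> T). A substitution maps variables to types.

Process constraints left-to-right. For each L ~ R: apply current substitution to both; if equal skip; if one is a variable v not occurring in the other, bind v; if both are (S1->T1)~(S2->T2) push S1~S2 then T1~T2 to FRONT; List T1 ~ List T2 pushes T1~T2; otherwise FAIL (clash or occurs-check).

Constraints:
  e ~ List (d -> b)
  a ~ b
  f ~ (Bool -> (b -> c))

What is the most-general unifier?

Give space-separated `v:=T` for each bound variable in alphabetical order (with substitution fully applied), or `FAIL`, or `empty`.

step 1: unify e ~ List (d -> b)  [subst: {-} | 2 pending]
  bind e := List (d -> b)
step 2: unify a ~ b  [subst: {e:=List (d -> b)} | 1 pending]
  bind a := b
step 3: unify f ~ (Bool -> (b -> c))  [subst: {e:=List (d -> b), a:=b} | 0 pending]
  bind f := (Bool -> (b -> c))

Answer: a:=b e:=List (d -> b) f:=(Bool -> (b -> c))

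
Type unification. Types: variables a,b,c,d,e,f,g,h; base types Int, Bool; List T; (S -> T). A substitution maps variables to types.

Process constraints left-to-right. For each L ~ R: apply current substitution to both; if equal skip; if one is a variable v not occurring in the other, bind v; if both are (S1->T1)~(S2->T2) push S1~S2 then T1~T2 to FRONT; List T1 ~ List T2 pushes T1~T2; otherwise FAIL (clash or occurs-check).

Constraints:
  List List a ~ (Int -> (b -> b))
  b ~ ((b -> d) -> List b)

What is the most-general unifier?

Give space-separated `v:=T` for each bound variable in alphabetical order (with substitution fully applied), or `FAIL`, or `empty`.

Answer: FAIL

Derivation:
step 1: unify List List a ~ (Int -> (b -> b))  [subst: {-} | 1 pending]
  clash: List List a vs (Int -> (b -> b))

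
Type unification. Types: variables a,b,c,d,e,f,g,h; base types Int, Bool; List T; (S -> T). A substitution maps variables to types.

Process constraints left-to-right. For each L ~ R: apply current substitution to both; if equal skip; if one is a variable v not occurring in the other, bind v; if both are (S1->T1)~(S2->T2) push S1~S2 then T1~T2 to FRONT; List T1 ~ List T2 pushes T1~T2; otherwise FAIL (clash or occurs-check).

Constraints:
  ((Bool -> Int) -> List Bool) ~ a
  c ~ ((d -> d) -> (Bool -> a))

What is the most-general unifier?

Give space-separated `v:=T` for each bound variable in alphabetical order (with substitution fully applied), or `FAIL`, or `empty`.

step 1: unify ((Bool -> Int) -> List Bool) ~ a  [subst: {-} | 1 pending]
  bind a := ((Bool -> Int) -> List Bool)
step 2: unify c ~ ((d -> d) -> (Bool -> ((Bool -> Int) -> List Bool)))  [subst: {a:=((Bool -> Int) -> List Bool)} | 0 pending]
  bind c := ((d -> d) -> (Bool -> ((Bool -> Int) -> List Bool)))

Answer: a:=((Bool -> Int) -> List Bool) c:=((d -> d) -> (Bool -> ((Bool -> Int) -> List Bool)))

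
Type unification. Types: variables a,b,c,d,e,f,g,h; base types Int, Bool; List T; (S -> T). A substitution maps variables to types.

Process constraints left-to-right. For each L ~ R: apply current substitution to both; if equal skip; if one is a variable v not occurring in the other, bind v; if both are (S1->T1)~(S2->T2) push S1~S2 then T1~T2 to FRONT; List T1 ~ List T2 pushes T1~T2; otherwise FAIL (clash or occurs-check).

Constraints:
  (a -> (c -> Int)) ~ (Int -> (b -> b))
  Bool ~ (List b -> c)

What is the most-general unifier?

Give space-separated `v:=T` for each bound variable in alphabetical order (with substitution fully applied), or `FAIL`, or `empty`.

step 1: unify (a -> (c -> Int)) ~ (Int -> (b -> b))  [subst: {-} | 1 pending]
  -> decompose arrow: push a~Int, (c -> Int)~(b -> b)
step 2: unify a ~ Int  [subst: {-} | 2 pending]
  bind a := Int
step 3: unify (c -> Int) ~ (b -> b)  [subst: {a:=Int} | 1 pending]
  -> decompose arrow: push c~b, Int~b
step 4: unify c ~ b  [subst: {a:=Int} | 2 pending]
  bind c := b
step 5: unify Int ~ b  [subst: {a:=Int, c:=b} | 1 pending]
  bind b := Int
step 6: unify Bool ~ (List Int -> Int)  [subst: {a:=Int, c:=b, b:=Int} | 0 pending]
  clash: Bool vs (List Int -> Int)

Answer: FAIL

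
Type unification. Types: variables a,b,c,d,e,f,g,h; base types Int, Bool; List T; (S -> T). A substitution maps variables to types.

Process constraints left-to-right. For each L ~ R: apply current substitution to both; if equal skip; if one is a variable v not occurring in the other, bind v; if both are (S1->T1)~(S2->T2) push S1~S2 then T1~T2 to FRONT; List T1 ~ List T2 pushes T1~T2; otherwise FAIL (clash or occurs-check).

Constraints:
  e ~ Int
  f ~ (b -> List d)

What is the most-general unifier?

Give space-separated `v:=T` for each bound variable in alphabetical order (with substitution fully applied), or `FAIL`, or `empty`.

Answer: e:=Int f:=(b -> List d)

Derivation:
step 1: unify e ~ Int  [subst: {-} | 1 pending]
  bind e := Int
step 2: unify f ~ (b -> List d)  [subst: {e:=Int} | 0 pending]
  bind f := (b -> List d)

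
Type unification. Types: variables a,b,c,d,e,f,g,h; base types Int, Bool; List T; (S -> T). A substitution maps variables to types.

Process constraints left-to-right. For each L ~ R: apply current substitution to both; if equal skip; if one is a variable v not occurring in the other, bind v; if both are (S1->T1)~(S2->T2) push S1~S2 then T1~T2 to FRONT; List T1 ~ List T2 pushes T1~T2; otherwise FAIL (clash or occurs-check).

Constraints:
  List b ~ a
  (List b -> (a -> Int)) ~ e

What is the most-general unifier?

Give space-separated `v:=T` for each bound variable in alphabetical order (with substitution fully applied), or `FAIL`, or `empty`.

step 1: unify List b ~ a  [subst: {-} | 1 pending]
  bind a := List b
step 2: unify (List b -> (List b -> Int)) ~ e  [subst: {a:=List b} | 0 pending]
  bind e := (List b -> (List b -> Int))

Answer: a:=List b e:=(List b -> (List b -> Int))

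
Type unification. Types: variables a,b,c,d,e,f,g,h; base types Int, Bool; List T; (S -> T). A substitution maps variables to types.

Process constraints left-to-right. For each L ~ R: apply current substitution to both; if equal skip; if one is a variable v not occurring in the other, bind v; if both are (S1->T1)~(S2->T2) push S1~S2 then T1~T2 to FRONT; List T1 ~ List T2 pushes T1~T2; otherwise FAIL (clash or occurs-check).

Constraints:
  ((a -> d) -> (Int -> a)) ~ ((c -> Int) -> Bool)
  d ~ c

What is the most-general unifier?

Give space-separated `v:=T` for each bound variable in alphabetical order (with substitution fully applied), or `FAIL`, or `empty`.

Answer: FAIL

Derivation:
step 1: unify ((a -> d) -> (Int -> a)) ~ ((c -> Int) -> Bool)  [subst: {-} | 1 pending]
  -> decompose arrow: push (a -> d)~(c -> Int), (Int -> a)~Bool
step 2: unify (a -> d) ~ (c -> Int)  [subst: {-} | 2 pending]
  -> decompose arrow: push a~c, d~Int
step 3: unify a ~ c  [subst: {-} | 3 pending]
  bind a := c
step 4: unify d ~ Int  [subst: {a:=c} | 2 pending]
  bind d := Int
step 5: unify (Int -> c) ~ Bool  [subst: {a:=c, d:=Int} | 1 pending]
  clash: (Int -> c) vs Bool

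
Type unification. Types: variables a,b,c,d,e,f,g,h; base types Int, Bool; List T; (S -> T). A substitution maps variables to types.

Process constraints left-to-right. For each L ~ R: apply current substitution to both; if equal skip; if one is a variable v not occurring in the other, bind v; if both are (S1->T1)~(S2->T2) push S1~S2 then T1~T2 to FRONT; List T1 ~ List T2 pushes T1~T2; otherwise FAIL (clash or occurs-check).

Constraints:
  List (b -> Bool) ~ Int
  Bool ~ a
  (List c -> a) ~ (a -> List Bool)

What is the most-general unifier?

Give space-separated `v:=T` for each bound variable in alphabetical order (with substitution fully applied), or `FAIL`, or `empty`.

Answer: FAIL

Derivation:
step 1: unify List (b -> Bool) ~ Int  [subst: {-} | 2 pending]
  clash: List (b -> Bool) vs Int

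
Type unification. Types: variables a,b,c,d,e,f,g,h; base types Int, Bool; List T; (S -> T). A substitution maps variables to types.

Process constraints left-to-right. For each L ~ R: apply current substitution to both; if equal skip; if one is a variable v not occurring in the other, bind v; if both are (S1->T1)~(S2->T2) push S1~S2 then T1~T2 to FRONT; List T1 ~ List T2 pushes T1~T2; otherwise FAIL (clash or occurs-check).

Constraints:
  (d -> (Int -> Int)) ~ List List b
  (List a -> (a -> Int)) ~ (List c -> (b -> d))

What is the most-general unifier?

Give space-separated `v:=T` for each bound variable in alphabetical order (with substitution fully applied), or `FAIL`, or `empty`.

step 1: unify (d -> (Int -> Int)) ~ List List b  [subst: {-} | 1 pending]
  clash: (d -> (Int -> Int)) vs List List b

Answer: FAIL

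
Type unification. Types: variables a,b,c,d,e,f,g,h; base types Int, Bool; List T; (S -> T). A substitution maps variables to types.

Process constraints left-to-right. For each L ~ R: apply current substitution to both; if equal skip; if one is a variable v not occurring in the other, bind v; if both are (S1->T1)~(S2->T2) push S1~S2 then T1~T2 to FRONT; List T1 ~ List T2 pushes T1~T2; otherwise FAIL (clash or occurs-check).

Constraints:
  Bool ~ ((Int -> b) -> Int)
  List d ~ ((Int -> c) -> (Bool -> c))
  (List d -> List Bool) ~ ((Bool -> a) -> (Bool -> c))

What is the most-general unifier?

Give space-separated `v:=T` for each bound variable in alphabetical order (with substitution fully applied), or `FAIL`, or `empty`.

step 1: unify Bool ~ ((Int -> b) -> Int)  [subst: {-} | 2 pending]
  clash: Bool vs ((Int -> b) -> Int)

Answer: FAIL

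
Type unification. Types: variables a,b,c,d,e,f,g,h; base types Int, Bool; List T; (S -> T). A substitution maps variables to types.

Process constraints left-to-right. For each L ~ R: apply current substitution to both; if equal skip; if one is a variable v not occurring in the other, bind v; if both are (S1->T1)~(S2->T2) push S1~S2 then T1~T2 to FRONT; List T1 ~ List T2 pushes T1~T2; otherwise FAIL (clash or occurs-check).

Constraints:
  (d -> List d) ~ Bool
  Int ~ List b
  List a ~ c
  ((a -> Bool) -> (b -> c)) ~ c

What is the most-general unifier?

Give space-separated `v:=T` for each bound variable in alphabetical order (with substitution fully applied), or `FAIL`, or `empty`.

Answer: FAIL

Derivation:
step 1: unify (d -> List d) ~ Bool  [subst: {-} | 3 pending]
  clash: (d -> List d) vs Bool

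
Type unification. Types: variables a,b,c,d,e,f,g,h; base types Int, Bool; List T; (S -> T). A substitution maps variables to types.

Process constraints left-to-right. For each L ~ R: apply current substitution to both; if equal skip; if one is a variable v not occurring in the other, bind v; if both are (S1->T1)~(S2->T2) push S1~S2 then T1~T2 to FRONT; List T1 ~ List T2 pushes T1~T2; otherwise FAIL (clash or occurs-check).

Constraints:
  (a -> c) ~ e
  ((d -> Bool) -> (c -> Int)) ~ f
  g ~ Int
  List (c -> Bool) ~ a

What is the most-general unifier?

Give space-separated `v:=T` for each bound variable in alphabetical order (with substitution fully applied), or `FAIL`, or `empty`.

Answer: a:=List (c -> Bool) e:=(List (c -> Bool) -> c) f:=((d -> Bool) -> (c -> Int)) g:=Int

Derivation:
step 1: unify (a -> c) ~ e  [subst: {-} | 3 pending]
  bind e := (a -> c)
step 2: unify ((d -> Bool) -> (c -> Int)) ~ f  [subst: {e:=(a -> c)} | 2 pending]
  bind f := ((d -> Bool) -> (c -> Int))
step 3: unify g ~ Int  [subst: {e:=(a -> c), f:=((d -> Bool) -> (c -> Int))} | 1 pending]
  bind g := Int
step 4: unify List (c -> Bool) ~ a  [subst: {e:=(a -> c), f:=((d -> Bool) -> (c -> Int)), g:=Int} | 0 pending]
  bind a := List (c -> Bool)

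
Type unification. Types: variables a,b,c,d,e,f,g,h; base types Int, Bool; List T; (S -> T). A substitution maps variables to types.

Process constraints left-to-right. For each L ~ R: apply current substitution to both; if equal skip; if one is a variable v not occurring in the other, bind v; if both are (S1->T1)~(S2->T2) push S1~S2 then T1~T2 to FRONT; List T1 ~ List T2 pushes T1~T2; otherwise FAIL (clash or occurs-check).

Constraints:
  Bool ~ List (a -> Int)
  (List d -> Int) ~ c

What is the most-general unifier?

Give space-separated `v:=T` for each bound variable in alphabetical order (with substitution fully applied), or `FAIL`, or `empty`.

step 1: unify Bool ~ List (a -> Int)  [subst: {-} | 1 pending]
  clash: Bool vs List (a -> Int)

Answer: FAIL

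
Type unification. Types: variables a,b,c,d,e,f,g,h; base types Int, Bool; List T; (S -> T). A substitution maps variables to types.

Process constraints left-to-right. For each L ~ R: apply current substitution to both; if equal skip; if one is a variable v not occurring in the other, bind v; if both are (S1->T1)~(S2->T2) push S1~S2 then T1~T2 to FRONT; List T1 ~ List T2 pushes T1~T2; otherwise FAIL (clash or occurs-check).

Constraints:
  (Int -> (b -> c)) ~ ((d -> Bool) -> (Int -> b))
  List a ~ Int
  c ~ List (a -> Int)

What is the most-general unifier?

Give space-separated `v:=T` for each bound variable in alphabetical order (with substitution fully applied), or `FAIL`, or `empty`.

Answer: FAIL

Derivation:
step 1: unify (Int -> (b -> c)) ~ ((d -> Bool) -> (Int -> b))  [subst: {-} | 2 pending]
  -> decompose arrow: push Int~(d -> Bool), (b -> c)~(Int -> b)
step 2: unify Int ~ (d -> Bool)  [subst: {-} | 3 pending]
  clash: Int vs (d -> Bool)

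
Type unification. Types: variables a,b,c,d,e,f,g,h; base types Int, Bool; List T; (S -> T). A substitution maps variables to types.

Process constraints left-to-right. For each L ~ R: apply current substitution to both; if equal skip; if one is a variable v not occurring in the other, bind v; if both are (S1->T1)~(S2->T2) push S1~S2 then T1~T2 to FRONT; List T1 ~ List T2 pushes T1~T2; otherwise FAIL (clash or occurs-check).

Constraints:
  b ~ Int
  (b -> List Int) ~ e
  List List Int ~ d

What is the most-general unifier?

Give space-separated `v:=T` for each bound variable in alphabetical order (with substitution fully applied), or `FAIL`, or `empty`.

step 1: unify b ~ Int  [subst: {-} | 2 pending]
  bind b := Int
step 2: unify (Int -> List Int) ~ e  [subst: {b:=Int} | 1 pending]
  bind e := (Int -> List Int)
step 3: unify List List Int ~ d  [subst: {b:=Int, e:=(Int -> List Int)} | 0 pending]
  bind d := List List Int

Answer: b:=Int d:=List List Int e:=(Int -> List Int)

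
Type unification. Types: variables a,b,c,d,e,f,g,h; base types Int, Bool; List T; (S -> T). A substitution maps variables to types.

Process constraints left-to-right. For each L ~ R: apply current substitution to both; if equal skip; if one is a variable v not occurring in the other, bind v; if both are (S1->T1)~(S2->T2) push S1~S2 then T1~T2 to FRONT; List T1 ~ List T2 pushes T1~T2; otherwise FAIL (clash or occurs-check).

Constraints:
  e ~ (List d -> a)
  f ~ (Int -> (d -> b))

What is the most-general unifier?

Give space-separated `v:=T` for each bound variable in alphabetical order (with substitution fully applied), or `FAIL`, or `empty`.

step 1: unify e ~ (List d -> a)  [subst: {-} | 1 pending]
  bind e := (List d -> a)
step 2: unify f ~ (Int -> (d -> b))  [subst: {e:=(List d -> a)} | 0 pending]
  bind f := (Int -> (d -> b))

Answer: e:=(List d -> a) f:=(Int -> (d -> b))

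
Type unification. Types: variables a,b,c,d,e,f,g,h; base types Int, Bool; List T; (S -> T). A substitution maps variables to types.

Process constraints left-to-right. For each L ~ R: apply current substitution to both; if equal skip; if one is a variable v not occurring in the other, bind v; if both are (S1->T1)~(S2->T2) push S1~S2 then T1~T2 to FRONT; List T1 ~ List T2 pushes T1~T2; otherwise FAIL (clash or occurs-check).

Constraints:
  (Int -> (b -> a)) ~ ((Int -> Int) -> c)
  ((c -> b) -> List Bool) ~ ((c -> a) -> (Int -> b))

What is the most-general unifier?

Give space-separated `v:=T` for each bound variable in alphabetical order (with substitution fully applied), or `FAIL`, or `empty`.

Answer: FAIL

Derivation:
step 1: unify (Int -> (b -> a)) ~ ((Int -> Int) -> c)  [subst: {-} | 1 pending]
  -> decompose arrow: push Int~(Int -> Int), (b -> a)~c
step 2: unify Int ~ (Int -> Int)  [subst: {-} | 2 pending]
  clash: Int vs (Int -> Int)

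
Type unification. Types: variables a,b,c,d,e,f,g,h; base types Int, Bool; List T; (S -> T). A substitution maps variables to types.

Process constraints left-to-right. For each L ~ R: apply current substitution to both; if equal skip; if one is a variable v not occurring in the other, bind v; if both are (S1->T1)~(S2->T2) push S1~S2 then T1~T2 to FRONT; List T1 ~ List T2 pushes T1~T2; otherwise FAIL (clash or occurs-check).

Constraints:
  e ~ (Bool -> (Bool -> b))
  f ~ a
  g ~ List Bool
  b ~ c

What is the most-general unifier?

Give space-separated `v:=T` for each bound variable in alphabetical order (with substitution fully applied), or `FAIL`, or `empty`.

Answer: b:=c e:=(Bool -> (Bool -> c)) f:=a g:=List Bool

Derivation:
step 1: unify e ~ (Bool -> (Bool -> b))  [subst: {-} | 3 pending]
  bind e := (Bool -> (Bool -> b))
step 2: unify f ~ a  [subst: {e:=(Bool -> (Bool -> b))} | 2 pending]
  bind f := a
step 3: unify g ~ List Bool  [subst: {e:=(Bool -> (Bool -> b)), f:=a} | 1 pending]
  bind g := List Bool
step 4: unify b ~ c  [subst: {e:=(Bool -> (Bool -> b)), f:=a, g:=List Bool} | 0 pending]
  bind b := c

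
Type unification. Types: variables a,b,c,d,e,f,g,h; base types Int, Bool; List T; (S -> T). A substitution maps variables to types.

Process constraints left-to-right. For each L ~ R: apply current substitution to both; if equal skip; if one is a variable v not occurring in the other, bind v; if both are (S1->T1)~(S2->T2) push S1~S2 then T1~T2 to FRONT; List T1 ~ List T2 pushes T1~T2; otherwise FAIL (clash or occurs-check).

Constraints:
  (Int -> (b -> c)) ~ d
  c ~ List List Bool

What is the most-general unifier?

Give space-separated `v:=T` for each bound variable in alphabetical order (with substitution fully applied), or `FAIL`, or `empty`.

step 1: unify (Int -> (b -> c)) ~ d  [subst: {-} | 1 pending]
  bind d := (Int -> (b -> c))
step 2: unify c ~ List List Bool  [subst: {d:=(Int -> (b -> c))} | 0 pending]
  bind c := List List Bool

Answer: c:=List List Bool d:=(Int -> (b -> List List Bool))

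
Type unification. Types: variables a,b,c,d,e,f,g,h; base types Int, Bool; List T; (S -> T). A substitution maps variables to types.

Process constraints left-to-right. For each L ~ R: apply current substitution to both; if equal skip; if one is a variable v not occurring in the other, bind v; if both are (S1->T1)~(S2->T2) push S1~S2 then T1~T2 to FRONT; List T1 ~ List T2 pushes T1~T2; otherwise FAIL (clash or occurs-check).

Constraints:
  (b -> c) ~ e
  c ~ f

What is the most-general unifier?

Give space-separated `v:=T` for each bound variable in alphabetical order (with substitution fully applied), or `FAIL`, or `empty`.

step 1: unify (b -> c) ~ e  [subst: {-} | 1 pending]
  bind e := (b -> c)
step 2: unify c ~ f  [subst: {e:=(b -> c)} | 0 pending]
  bind c := f

Answer: c:=f e:=(b -> f)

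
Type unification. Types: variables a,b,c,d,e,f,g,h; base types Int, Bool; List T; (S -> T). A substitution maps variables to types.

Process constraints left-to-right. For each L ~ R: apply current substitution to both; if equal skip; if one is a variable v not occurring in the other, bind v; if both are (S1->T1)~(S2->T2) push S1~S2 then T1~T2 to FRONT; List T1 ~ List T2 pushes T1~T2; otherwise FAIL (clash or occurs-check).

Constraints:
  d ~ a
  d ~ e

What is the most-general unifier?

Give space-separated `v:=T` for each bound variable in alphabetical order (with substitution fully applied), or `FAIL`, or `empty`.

Answer: a:=e d:=e

Derivation:
step 1: unify d ~ a  [subst: {-} | 1 pending]
  bind d := a
step 2: unify a ~ e  [subst: {d:=a} | 0 pending]
  bind a := e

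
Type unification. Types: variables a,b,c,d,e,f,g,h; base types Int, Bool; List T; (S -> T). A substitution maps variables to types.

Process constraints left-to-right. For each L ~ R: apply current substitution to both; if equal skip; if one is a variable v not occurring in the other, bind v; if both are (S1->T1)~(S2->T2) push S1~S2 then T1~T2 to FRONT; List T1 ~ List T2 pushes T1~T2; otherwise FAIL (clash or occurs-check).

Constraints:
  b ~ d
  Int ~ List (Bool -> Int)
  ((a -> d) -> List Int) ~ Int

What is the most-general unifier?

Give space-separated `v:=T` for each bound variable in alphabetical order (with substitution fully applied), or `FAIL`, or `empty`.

Answer: FAIL

Derivation:
step 1: unify b ~ d  [subst: {-} | 2 pending]
  bind b := d
step 2: unify Int ~ List (Bool -> Int)  [subst: {b:=d} | 1 pending]
  clash: Int vs List (Bool -> Int)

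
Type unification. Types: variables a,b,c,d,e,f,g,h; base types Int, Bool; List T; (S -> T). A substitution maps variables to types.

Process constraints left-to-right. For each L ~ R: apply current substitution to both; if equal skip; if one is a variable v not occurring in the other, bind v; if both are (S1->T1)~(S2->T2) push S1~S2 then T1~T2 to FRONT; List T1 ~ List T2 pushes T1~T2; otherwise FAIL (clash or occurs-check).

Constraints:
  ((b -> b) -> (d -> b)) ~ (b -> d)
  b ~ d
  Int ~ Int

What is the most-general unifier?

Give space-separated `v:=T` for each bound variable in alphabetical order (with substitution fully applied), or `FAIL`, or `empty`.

Answer: FAIL

Derivation:
step 1: unify ((b -> b) -> (d -> b)) ~ (b -> d)  [subst: {-} | 2 pending]
  -> decompose arrow: push (b -> b)~b, (d -> b)~d
step 2: unify (b -> b) ~ b  [subst: {-} | 3 pending]
  occurs-check fail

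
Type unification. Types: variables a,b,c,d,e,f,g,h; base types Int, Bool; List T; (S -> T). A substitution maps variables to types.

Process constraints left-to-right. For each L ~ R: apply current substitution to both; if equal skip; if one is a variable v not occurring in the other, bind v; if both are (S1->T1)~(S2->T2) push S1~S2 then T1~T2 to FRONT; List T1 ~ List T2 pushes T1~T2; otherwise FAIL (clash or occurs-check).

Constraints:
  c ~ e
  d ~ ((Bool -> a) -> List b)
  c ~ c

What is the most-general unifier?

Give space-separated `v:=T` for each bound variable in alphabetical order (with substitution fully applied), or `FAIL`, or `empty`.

Answer: c:=e d:=((Bool -> a) -> List b)

Derivation:
step 1: unify c ~ e  [subst: {-} | 2 pending]
  bind c := e
step 2: unify d ~ ((Bool -> a) -> List b)  [subst: {c:=e} | 1 pending]
  bind d := ((Bool -> a) -> List b)
step 3: unify e ~ e  [subst: {c:=e, d:=((Bool -> a) -> List b)} | 0 pending]
  -> identical, skip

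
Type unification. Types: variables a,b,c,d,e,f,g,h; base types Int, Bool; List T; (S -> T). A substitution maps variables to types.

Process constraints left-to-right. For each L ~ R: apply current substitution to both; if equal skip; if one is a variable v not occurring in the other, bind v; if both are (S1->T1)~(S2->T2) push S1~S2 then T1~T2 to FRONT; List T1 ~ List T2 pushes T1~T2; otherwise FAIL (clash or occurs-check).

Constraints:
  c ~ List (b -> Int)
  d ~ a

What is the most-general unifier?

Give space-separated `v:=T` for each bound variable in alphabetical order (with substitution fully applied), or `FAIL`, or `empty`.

step 1: unify c ~ List (b -> Int)  [subst: {-} | 1 pending]
  bind c := List (b -> Int)
step 2: unify d ~ a  [subst: {c:=List (b -> Int)} | 0 pending]
  bind d := a

Answer: c:=List (b -> Int) d:=a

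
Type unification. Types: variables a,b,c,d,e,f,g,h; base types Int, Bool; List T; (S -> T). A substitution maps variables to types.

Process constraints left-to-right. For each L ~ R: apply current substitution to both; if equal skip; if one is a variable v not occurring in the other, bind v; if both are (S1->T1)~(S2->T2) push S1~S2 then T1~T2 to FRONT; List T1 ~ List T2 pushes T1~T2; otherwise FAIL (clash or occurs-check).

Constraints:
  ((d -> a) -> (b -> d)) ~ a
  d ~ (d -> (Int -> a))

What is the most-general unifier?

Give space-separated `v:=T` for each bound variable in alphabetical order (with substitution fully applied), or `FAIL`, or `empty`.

Answer: FAIL

Derivation:
step 1: unify ((d -> a) -> (b -> d)) ~ a  [subst: {-} | 1 pending]
  occurs-check fail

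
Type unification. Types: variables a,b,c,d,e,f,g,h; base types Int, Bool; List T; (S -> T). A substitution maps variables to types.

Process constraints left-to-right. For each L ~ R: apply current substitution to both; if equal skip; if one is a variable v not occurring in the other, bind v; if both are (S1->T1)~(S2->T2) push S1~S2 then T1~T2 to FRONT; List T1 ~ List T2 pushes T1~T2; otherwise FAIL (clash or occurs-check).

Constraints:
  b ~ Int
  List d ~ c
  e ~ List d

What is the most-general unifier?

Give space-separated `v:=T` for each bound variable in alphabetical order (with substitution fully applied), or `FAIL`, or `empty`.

step 1: unify b ~ Int  [subst: {-} | 2 pending]
  bind b := Int
step 2: unify List d ~ c  [subst: {b:=Int} | 1 pending]
  bind c := List d
step 3: unify e ~ List d  [subst: {b:=Int, c:=List d} | 0 pending]
  bind e := List d

Answer: b:=Int c:=List d e:=List d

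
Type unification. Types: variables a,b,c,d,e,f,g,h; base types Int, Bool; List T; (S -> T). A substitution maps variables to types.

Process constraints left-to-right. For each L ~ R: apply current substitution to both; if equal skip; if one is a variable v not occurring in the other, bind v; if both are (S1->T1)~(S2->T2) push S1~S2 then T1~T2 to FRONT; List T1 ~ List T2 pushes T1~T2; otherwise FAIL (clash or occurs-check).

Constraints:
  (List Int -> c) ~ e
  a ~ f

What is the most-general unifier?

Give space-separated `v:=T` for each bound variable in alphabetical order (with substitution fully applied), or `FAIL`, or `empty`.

Answer: a:=f e:=(List Int -> c)

Derivation:
step 1: unify (List Int -> c) ~ e  [subst: {-} | 1 pending]
  bind e := (List Int -> c)
step 2: unify a ~ f  [subst: {e:=(List Int -> c)} | 0 pending]
  bind a := f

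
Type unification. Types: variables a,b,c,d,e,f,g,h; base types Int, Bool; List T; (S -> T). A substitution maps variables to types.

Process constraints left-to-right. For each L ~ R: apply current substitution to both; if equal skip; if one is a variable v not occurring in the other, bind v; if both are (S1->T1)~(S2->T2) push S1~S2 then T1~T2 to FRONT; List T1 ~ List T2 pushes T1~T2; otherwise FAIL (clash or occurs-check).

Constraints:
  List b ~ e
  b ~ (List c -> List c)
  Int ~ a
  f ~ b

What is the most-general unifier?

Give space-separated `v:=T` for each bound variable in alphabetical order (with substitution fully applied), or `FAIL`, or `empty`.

step 1: unify List b ~ e  [subst: {-} | 3 pending]
  bind e := List b
step 2: unify b ~ (List c -> List c)  [subst: {e:=List b} | 2 pending]
  bind b := (List c -> List c)
step 3: unify Int ~ a  [subst: {e:=List b, b:=(List c -> List c)} | 1 pending]
  bind a := Int
step 4: unify f ~ (List c -> List c)  [subst: {e:=List b, b:=(List c -> List c), a:=Int} | 0 pending]
  bind f := (List c -> List c)

Answer: a:=Int b:=(List c -> List c) e:=List (List c -> List c) f:=(List c -> List c)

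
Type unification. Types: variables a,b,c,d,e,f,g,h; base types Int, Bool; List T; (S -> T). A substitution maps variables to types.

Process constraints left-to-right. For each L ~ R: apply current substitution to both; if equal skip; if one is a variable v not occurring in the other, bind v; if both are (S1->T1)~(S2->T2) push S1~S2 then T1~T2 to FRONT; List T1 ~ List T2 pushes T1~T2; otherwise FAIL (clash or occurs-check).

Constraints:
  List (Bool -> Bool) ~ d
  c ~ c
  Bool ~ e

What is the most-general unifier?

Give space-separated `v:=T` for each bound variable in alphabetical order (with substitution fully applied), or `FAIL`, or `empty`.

Answer: d:=List (Bool -> Bool) e:=Bool

Derivation:
step 1: unify List (Bool -> Bool) ~ d  [subst: {-} | 2 pending]
  bind d := List (Bool -> Bool)
step 2: unify c ~ c  [subst: {d:=List (Bool -> Bool)} | 1 pending]
  -> identical, skip
step 3: unify Bool ~ e  [subst: {d:=List (Bool -> Bool)} | 0 pending]
  bind e := Bool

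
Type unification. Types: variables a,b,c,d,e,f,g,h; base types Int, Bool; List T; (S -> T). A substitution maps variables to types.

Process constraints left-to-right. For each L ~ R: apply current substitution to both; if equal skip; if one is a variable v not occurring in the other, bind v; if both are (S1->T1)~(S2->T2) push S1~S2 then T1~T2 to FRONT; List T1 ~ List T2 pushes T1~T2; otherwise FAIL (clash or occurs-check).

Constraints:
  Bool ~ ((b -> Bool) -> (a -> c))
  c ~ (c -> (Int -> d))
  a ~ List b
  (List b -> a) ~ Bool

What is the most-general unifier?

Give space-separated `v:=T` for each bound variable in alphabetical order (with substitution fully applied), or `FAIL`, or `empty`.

step 1: unify Bool ~ ((b -> Bool) -> (a -> c))  [subst: {-} | 3 pending]
  clash: Bool vs ((b -> Bool) -> (a -> c))

Answer: FAIL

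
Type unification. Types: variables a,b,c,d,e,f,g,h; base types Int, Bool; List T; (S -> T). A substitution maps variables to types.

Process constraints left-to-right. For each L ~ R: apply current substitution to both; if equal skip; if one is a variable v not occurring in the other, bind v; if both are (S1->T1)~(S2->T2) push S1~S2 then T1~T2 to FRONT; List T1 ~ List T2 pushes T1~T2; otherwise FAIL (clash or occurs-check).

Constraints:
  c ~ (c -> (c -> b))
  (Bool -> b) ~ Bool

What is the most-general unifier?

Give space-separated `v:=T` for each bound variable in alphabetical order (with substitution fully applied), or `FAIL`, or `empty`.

step 1: unify c ~ (c -> (c -> b))  [subst: {-} | 1 pending]
  occurs-check fail: c in (c -> (c -> b))

Answer: FAIL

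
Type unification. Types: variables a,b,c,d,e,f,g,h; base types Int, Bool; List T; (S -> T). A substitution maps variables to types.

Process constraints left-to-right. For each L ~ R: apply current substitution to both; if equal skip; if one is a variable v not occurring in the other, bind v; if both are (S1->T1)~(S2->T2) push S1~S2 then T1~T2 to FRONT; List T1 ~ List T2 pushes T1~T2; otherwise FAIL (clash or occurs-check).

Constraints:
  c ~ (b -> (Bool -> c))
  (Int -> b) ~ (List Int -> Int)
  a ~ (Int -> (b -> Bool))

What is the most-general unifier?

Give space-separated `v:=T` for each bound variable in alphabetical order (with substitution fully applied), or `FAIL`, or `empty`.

step 1: unify c ~ (b -> (Bool -> c))  [subst: {-} | 2 pending]
  occurs-check fail: c in (b -> (Bool -> c))

Answer: FAIL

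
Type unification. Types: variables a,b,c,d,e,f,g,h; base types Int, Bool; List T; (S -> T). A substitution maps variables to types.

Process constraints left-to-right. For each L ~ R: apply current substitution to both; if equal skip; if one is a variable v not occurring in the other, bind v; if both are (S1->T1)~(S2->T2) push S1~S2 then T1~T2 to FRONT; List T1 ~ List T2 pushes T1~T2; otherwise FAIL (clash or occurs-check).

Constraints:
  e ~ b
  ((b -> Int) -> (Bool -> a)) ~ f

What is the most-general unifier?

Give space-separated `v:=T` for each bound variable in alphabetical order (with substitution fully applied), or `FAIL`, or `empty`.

Answer: e:=b f:=((b -> Int) -> (Bool -> a))

Derivation:
step 1: unify e ~ b  [subst: {-} | 1 pending]
  bind e := b
step 2: unify ((b -> Int) -> (Bool -> a)) ~ f  [subst: {e:=b} | 0 pending]
  bind f := ((b -> Int) -> (Bool -> a))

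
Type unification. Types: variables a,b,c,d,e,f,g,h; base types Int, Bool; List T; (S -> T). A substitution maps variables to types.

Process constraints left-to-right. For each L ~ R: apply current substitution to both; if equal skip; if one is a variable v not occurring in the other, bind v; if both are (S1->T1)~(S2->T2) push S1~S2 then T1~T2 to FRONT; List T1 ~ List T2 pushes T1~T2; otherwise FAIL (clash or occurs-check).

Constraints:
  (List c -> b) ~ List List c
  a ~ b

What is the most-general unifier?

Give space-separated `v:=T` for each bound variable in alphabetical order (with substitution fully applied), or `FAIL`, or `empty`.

Answer: FAIL

Derivation:
step 1: unify (List c -> b) ~ List List c  [subst: {-} | 1 pending]
  clash: (List c -> b) vs List List c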